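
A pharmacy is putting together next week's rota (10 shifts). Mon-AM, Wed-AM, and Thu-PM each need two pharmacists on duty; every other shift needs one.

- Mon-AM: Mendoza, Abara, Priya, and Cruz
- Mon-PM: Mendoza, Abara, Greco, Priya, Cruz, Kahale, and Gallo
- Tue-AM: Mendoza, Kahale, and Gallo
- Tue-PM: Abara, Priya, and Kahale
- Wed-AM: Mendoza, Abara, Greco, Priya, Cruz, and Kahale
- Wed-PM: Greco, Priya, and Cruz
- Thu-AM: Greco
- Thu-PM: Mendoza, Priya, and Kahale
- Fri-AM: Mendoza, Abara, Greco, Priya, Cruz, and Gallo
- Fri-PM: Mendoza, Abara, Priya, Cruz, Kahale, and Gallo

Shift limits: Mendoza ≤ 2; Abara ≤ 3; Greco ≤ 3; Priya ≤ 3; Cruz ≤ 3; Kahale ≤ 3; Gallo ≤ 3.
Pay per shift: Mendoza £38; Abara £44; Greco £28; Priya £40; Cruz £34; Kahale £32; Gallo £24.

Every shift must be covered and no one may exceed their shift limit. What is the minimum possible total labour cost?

Thu-AM can only be covered by Greco, so that assignment is forced.
Picking the cheapest available pharmacist for each shift independently would cost £386, but that ignores the shift limits.
An optimal schedule: Mon-AM→Cruz+Mendoza, Mon-PM→Greco, Tue-AM→Gallo, Tue-PM→Kahale, Wed-AM→Kahale+Cruz, Wed-PM→Greco, Thu-AM→Greco, Thu-PM→Kahale+Mendoza, Fri-AM→Gallo, Fri-PM→Gallo.
Total: 34 + 38 + 28 + 24 + 32 + 32 + 34 + 28 + 28 + 32 + 38 + 24 + 24 = £396.

£396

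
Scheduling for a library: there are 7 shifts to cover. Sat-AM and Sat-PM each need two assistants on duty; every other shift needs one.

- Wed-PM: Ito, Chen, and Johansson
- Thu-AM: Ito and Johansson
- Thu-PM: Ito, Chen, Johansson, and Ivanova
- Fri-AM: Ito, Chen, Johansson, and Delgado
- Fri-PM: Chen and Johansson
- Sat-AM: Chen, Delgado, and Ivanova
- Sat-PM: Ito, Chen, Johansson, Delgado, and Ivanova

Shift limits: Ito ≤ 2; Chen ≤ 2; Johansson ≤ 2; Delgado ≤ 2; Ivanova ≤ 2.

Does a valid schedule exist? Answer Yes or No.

One valid schedule: Wed-PM→Ito, Thu-AM→Ito, Thu-PM→Johansson, Fri-AM→Johansson, Fri-PM→Chen, Sat-AM→Chen+Delgado, Sat-PM→Delgado+Ivanova.
Loads: Ito 2/2, Chen 2/2, Johansson 2/2, Delgado 2/2, Ivanova 1/2 — all within limits.

Yes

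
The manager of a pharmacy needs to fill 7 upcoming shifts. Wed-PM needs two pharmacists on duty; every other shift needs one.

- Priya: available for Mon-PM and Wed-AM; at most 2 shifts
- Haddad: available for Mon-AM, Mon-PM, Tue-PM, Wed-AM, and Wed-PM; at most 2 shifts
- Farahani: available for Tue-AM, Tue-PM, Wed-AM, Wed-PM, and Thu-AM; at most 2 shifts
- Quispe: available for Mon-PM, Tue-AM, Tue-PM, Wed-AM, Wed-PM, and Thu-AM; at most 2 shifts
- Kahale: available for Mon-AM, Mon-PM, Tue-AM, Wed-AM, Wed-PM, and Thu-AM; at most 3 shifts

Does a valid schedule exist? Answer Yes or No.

One valid schedule: Mon-AM→Haddad, Mon-PM→Priya, Tue-AM→Farahani, Tue-PM→Haddad, Wed-AM→Priya, Wed-PM→Quispe+Kahale, Thu-AM→Farahani.
Loads: Priya 2/2, Haddad 2/2, Farahani 2/2, Quispe 1/2, Kahale 1/3 — all within limits.

Yes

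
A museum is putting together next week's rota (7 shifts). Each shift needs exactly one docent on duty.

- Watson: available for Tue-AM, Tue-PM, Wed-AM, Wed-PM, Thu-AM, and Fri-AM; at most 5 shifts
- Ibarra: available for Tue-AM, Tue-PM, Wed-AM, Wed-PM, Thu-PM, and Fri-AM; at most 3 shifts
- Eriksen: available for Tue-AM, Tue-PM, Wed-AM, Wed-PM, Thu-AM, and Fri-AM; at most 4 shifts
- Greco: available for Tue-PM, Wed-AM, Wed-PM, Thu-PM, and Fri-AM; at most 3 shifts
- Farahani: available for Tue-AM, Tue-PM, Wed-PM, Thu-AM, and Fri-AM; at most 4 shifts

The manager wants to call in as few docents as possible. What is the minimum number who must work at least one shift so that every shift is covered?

2

7 slots to fill and no one can take more than 5, so at least ⌈7/5⌉ = 2 docents are needed.
Watson and Ibarra alone can cover everything: Tue-AM→Watson, Tue-PM→Watson, Wed-AM→Watson, Wed-PM→Watson, Thu-AM→Watson, Thu-PM→Ibarra, Fri-AM→Ibarra.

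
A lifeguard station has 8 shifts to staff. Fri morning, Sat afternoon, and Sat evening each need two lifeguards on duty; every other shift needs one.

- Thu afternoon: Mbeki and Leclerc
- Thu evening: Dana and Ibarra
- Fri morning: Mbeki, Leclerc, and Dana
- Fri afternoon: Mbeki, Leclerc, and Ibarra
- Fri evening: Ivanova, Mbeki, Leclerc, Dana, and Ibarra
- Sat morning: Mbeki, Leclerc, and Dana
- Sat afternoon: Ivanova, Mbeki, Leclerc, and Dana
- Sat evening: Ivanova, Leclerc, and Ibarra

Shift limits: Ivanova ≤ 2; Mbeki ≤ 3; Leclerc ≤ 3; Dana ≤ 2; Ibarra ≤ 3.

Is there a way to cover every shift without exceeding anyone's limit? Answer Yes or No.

One valid schedule: Thu afternoon→Mbeki, Thu evening→Dana, Fri morning→Mbeki+Leclerc, Fri afternoon→Mbeki, Fri evening→Ibarra, Sat morning→Leclerc, Sat afternoon→Ivanova+Dana, Sat evening→Ivanova+Leclerc.
Loads: Ivanova 2/2, Mbeki 3/3, Leclerc 3/3, Dana 2/2, Ibarra 1/3 — all within limits.

Yes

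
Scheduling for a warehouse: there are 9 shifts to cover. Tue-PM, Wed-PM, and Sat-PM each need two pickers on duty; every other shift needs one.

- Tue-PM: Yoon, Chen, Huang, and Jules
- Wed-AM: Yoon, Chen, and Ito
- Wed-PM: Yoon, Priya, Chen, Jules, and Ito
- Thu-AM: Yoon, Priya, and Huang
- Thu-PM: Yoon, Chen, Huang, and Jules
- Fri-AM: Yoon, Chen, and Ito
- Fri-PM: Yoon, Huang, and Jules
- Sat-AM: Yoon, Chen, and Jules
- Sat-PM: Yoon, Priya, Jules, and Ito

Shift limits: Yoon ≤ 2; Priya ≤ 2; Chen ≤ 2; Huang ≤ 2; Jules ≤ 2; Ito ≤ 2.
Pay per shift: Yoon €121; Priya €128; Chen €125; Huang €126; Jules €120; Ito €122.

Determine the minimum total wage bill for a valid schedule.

Picking the cheapest available picker for each shift independently would cost €1446, but that ignores the shift limits.
An optimal schedule: Tue-PM→Huang+Jules, Wed-AM→Yoon, Wed-PM→Priya+Ito, Thu-AM→Yoon, Thu-PM→Jules, Fri-AM→Chen, Fri-PM→Huang, Sat-AM→Chen, Sat-PM→Priya+Ito.
Total: 126 + 120 + 121 + 128 + 122 + 121 + 120 + 125 + 126 + 125 + 128 + 122 = €1484.

€1484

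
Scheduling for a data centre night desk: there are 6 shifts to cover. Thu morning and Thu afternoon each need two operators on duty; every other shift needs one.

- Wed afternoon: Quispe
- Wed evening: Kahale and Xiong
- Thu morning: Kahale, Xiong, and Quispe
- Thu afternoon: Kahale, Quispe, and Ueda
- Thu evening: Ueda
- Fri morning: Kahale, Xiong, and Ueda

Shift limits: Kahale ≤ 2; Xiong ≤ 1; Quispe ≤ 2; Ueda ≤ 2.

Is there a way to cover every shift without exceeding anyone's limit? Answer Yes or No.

No

Total capacity is 2+1+2+2 = 7 but 8 worker-slots are needed — infeasible.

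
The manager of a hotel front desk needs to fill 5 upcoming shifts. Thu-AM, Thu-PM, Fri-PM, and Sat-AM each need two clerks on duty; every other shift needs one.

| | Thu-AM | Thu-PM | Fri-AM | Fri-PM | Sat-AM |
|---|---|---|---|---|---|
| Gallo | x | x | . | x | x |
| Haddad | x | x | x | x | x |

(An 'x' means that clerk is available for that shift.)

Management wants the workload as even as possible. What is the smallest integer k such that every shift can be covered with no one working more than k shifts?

5

With 2 clerks and 9 worker-slots to fill, someone must work at least ⌈9/2⌉ = 5 shifts, so k ≥ 5.
k = 5 works: Thu-AM→Gallo+Haddad, Thu-PM→Gallo+Haddad, Fri-AM→Haddad, Fri-PM→Gallo+Haddad, Sat-AM→Gallo+Haddad.
Loads: Gallo 4, Haddad 5 — all ≤ 5.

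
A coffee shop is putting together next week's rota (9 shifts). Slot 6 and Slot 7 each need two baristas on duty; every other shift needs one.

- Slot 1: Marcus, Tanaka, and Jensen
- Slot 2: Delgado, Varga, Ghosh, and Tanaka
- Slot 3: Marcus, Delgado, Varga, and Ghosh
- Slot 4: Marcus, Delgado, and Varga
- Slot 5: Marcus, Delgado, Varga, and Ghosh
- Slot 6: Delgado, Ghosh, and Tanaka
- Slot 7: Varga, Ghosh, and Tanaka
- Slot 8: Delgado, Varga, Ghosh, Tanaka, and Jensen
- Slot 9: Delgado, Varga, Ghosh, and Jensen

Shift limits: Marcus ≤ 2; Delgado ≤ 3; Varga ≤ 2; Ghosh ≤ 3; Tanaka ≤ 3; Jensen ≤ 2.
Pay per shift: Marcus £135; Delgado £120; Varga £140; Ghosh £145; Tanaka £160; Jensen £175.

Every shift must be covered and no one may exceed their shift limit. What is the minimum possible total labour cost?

£1505

Picking the cheapest available barista for each shift independently would cost £1405, but that ignores the shift limits.
An optimal schedule: Slot 1→Marcus, Slot 2→Delgado, Slot 3→Delgado, Slot 4→Marcus, Slot 5→Varga, Slot 6→Delgado+Ghosh, Slot 7→Varga+Ghosh, Slot 8→Tanaka, Slot 9→Ghosh.
Total: 135 + 120 + 120 + 135 + 140 + 120 + 145 + 140 + 145 + 160 + 145 = £1505.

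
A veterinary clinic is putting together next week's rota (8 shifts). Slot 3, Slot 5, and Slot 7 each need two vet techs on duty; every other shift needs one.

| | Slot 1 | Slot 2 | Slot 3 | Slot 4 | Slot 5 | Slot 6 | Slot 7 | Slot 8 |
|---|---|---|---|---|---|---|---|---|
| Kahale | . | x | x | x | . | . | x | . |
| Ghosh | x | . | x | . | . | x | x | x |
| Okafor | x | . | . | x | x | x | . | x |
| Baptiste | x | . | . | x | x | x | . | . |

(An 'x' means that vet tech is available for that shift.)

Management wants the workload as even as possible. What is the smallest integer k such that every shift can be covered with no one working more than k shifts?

With 4 vet techs and 11 worker-slots to fill, someone must work at least ⌈11/4⌉ = 3 shifts, so k ≥ 3.
k = 3 works: Slot 1→Okafor, Slot 2→Kahale, Slot 3→Kahale+Ghosh, Slot 4→Okafor, Slot 5→Okafor+Baptiste, Slot 6→Baptiste, Slot 7→Kahale+Ghosh, Slot 8→Ghosh.
Loads: Kahale 3, Ghosh 3, Okafor 3, Baptiste 2 — all ≤ 3.

3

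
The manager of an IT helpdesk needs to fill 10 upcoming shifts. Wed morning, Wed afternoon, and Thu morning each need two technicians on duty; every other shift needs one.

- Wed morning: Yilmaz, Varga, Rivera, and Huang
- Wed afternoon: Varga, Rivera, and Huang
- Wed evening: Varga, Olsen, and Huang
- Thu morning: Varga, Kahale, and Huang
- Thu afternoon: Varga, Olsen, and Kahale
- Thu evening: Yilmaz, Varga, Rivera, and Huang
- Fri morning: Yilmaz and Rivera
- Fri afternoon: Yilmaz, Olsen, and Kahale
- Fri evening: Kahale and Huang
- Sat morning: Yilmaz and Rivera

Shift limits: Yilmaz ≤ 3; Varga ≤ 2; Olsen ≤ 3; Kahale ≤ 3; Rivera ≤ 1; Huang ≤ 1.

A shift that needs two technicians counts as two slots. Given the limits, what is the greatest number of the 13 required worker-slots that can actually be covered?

Total capacity across all technicians is 3+2+3+3+1+1 = 13, and 13 slots are needed, so at most 13 can be filled.
An assignment achieving 12: Wed morning→Yilmaz+Huang, Wed afternoon→Varga+Rivera, Wed evening→Olsen, Thu morning→Varga+Kahale, Thu afternoon→Olsen, Fri morning→Yilmaz, Fri afternoon→Olsen, Fri evening→Kahale, Sat morning→Yilmaz.
Loads: Yilmaz 3/3, Varga 2/2, Olsen 3/3, Kahale 2/3, Rivera 1/1, Huang 1/1.

12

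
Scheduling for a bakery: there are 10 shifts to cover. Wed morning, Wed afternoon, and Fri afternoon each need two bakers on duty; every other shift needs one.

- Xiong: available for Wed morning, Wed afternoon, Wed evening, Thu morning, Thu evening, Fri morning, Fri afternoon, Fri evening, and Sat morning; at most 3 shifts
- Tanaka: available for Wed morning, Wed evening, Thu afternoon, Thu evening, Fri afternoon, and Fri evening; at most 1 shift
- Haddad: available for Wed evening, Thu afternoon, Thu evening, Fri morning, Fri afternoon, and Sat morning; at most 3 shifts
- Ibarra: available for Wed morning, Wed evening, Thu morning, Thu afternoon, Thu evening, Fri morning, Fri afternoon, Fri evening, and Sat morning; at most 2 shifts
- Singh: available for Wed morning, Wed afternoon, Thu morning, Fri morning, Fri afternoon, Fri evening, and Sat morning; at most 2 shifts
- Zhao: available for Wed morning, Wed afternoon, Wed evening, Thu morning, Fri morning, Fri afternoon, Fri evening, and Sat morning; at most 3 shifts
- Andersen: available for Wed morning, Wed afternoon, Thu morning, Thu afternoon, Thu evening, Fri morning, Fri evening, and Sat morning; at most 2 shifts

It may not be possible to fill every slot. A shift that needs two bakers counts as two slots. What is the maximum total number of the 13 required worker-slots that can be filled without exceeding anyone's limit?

Total capacity across all bakers is 3+1+3+2+2+3+2 = 16, and 13 slots are needed, so at most 13 can be filled.
An assignment achieving 13: Wed morning→Ibarra+Singh, Wed afternoon→Xiong+Singh, Wed evening→Xiong, Thu morning→Xiong, Thu afternoon→Tanaka, Thu evening→Haddad, Fri morning→Haddad, Fri afternoon→Haddad+Ibarra, Fri evening→Zhao, Sat morning→Zhao.
Loads: Xiong 3/3, Tanaka 1/1, Haddad 3/3, Ibarra 2/2, Singh 2/2, Zhao 2/3, Andersen 0/2.

13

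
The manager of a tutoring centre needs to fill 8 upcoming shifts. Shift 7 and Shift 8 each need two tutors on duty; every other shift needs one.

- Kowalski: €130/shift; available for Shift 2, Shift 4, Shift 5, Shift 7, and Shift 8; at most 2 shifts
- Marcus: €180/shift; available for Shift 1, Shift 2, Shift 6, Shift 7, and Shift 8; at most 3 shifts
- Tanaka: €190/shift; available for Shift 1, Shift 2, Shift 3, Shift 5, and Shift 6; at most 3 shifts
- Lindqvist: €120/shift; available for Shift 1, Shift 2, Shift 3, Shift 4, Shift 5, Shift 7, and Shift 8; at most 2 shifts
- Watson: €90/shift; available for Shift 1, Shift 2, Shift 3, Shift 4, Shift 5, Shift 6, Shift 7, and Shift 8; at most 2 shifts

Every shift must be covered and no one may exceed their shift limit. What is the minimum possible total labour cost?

Picking the cheapest available tutor for each shift independently would cost €960, but that ignores the shift limits.
An optimal schedule: Shift 1→Marcus, Shift 2→Marcus, Shift 3→Tanaka, Shift 4→Kowalski, Shift 5→Kowalski, Shift 6→Marcus, Shift 7→Lindqvist+Watson, Shift 8→Lindqvist+Watson.
Total: 180 + 180 + 190 + 130 + 130 + 180 + 120 + 90 + 120 + 90 = €1410.

€1410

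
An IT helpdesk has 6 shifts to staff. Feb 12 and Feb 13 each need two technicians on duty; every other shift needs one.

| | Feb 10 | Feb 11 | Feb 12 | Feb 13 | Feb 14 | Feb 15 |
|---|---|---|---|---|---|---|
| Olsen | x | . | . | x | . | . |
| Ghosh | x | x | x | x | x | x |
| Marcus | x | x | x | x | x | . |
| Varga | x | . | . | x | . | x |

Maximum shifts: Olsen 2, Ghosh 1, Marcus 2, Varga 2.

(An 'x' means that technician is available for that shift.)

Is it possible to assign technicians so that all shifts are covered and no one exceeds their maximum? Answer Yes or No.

Shifts {Feb 11, Feb 12, Feb 14} need 4 worker-slots in total, but the technicians available for any of those shifts (Ghosh and Marcus) can supply at most 3 among them. So no valid schedule exists.

No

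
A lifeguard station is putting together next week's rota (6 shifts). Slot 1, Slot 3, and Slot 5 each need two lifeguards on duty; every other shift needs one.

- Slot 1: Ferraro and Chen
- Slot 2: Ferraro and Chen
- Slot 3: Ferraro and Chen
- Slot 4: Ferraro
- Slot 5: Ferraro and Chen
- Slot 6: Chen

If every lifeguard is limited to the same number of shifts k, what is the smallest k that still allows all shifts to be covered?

With 2 lifeguards and 9 worker-slots to fill, someone must work at least ⌈9/2⌉ = 5 shifts, so k ≥ 5.
k = 5 works: Slot 1→Ferraro+Chen, Slot 2→Ferraro, Slot 3→Ferraro+Chen, Slot 4→Ferraro, Slot 5→Ferraro+Chen, Slot 6→Chen.
Loads: Ferraro 5, Chen 4 — all ≤ 5.

5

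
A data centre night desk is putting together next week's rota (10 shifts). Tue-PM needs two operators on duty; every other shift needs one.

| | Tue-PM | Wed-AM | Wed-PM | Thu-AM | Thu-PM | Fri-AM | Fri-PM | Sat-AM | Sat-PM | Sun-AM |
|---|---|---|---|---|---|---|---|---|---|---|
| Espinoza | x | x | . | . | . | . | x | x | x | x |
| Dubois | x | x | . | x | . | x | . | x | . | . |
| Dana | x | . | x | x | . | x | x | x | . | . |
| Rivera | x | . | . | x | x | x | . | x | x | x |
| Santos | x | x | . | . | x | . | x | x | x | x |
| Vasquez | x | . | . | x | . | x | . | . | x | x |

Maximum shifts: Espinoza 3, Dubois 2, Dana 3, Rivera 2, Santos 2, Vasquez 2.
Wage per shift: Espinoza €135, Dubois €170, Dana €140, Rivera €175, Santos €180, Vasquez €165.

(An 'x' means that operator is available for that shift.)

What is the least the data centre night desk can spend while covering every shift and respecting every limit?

€1670

Wed-PM can only be covered by Dana, so that assignment is forced.
Picking the cheapest available operator for each shift independently would cost €1545, but that ignores the shift limits.
An optimal schedule: Tue-PM→Vasquez+Dubois, Wed-AM→Espinoza, Wed-PM→Dana, Thu-AM→Dana, Thu-PM→Rivera, Fri-AM→Dana, Fri-PM→Espinoza, Sat-AM→Dubois, Sat-PM→Espinoza, Sun-AM→Vasquez.
Total: 165 + 170 + 135 + 140 + 140 + 175 + 140 + 135 + 170 + 135 + 165 = €1670.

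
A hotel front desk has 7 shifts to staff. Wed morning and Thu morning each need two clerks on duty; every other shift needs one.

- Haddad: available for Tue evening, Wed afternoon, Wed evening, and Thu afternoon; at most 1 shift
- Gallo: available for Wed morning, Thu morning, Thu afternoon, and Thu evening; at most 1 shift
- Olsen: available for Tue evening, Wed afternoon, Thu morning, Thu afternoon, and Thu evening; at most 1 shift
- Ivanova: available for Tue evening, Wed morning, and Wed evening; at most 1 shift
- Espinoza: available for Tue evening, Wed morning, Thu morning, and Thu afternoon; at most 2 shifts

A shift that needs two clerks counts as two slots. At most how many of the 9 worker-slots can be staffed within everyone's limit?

6

Total capacity across all clerks is 1+1+1+1+2 = 6, and 9 slots are needed, so at most 6 can be filled.
An assignment achieving 6: Wed morning→Espinoza, Wed afternoon→Haddad, Wed evening→Ivanova, Thu morning→Olsen+Espinoza, Thu evening→Gallo.
Loads: Haddad 1/1, Gallo 1/1, Olsen 1/1, Ivanova 1/1, Espinoza 2/2.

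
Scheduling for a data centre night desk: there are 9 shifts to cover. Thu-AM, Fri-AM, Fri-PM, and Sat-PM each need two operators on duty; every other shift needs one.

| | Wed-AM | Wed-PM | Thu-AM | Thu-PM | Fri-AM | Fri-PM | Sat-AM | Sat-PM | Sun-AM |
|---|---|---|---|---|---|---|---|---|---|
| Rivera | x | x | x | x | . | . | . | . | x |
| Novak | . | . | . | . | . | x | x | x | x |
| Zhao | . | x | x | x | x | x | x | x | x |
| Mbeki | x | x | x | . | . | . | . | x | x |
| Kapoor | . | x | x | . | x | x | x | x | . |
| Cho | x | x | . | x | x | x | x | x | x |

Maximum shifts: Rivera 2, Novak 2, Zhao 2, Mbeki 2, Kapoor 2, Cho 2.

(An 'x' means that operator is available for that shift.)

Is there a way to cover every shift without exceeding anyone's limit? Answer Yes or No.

No

Total capacity is 2+2+2+2+2+2 = 12 but 13 worker-slots are needed — infeasible.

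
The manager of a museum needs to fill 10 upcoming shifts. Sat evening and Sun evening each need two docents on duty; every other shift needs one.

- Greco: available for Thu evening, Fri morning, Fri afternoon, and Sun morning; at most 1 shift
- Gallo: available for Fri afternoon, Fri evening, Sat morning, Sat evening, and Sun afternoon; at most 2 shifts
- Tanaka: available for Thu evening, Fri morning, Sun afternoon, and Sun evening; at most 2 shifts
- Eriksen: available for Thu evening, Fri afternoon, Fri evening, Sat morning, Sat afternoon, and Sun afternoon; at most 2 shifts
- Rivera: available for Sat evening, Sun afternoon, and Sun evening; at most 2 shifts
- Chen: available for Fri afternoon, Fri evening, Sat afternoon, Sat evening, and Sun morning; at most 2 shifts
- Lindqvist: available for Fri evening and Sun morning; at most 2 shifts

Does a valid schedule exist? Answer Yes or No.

Yes

Sun evening can only be covered by Tanaka and Rivera, so that assignment is forced.
One valid schedule: Thu evening→Tanaka, Fri morning→Greco, Fri afternoon→Chen, Fri evening→Lindqvist, Sat morning→Gallo, Sat afternoon→Eriksen, Sat evening→Gallo+Rivera, Sun morning→Chen, Sun afternoon→Eriksen, Sun evening→Tanaka+Rivera.
Loads: Greco 1/1, Gallo 2/2, Tanaka 2/2, Eriksen 2/2, Rivera 2/2, Chen 2/2, Lindqvist 1/2 — all within limits.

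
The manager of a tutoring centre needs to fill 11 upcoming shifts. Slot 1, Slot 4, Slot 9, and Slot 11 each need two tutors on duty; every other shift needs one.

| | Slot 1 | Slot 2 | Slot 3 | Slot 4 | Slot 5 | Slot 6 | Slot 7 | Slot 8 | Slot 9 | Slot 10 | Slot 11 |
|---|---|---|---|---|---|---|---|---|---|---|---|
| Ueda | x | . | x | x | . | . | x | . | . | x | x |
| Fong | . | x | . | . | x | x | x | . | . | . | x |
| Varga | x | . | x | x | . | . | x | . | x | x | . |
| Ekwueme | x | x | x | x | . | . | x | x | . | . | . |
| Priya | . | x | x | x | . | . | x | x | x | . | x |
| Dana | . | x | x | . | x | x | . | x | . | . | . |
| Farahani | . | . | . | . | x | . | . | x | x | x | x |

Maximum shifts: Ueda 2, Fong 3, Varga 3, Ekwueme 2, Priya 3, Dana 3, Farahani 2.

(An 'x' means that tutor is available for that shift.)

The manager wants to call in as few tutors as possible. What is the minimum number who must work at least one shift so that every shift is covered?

15 slots to fill and no one can take more than 3, so at least ⌈15/3⌉ = 5 tutors are needed.
Any 5 tutors together have capacity at most 3+3+3+3+2 = 14 < 15 slots, so 5 can never suffice.
Ueda, Fong, Varga, Ekwueme, Priya, and Dana alone can cover everything: Slot 1→Ueda+Varga, Slot 2→Dana, Slot 3→Dana, Slot 4→Ekwueme+Priya, Slot 5→Fong, Slot 6→Fong, Slot 7→Varga, Slot 8→Ekwueme, Slot 9→Varga+Priya, Slot 10→Ueda, Slot 11→Fong+Priya.

6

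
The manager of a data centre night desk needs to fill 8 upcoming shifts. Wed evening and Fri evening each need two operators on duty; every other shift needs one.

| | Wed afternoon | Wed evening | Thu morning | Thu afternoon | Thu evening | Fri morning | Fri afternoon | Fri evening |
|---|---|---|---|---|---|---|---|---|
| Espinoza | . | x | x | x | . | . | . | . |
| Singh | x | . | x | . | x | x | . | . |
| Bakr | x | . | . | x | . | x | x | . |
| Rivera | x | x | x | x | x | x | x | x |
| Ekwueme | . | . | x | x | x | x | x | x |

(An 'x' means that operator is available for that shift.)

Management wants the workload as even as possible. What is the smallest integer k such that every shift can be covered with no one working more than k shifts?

With 5 operators and 10 worker-slots to fill, someone must work at least ⌈10/5⌉ = 2 shifts, so k ≥ 2.
k = 2 works: Wed afternoon→Singh, Wed evening→Espinoza+Rivera, Thu morning→Espinoza, Thu afternoon→Bakr, Thu evening→Singh, Fri morning→Ekwueme, Fri afternoon→Bakr, Fri evening→Rivera+Ekwueme.
Loads: Espinoza 2, Singh 2, Bakr 2, Rivera 2, Ekwueme 2 — all ≤ 2.

2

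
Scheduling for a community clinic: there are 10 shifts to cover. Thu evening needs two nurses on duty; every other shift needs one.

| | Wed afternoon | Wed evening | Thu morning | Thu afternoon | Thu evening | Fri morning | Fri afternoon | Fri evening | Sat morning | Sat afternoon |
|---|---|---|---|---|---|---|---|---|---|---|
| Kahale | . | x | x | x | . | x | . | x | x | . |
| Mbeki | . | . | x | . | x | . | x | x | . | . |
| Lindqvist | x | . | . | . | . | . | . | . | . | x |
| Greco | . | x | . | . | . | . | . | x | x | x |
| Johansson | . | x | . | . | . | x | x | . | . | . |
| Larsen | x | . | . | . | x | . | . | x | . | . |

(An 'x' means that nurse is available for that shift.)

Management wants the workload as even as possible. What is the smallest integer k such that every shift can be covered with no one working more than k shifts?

2

With 6 nurses and 11 worker-slots to fill, someone must work at least ⌈11/6⌉ = 2 shifts, so k ≥ 2.
k = 2 works: Wed afternoon→Lindqvist, Wed evening→Greco, Thu morning→Kahale, Thu afternoon→Kahale, Thu evening→Mbeki+Larsen, Fri morning→Johansson, Fri afternoon→Mbeki, Fri evening→Larsen, Sat morning→Greco, Sat afternoon→Lindqvist.
Loads: Kahale 2, Mbeki 2, Lindqvist 2, Greco 2, Johansson 1, Larsen 2 — all ≤ 2.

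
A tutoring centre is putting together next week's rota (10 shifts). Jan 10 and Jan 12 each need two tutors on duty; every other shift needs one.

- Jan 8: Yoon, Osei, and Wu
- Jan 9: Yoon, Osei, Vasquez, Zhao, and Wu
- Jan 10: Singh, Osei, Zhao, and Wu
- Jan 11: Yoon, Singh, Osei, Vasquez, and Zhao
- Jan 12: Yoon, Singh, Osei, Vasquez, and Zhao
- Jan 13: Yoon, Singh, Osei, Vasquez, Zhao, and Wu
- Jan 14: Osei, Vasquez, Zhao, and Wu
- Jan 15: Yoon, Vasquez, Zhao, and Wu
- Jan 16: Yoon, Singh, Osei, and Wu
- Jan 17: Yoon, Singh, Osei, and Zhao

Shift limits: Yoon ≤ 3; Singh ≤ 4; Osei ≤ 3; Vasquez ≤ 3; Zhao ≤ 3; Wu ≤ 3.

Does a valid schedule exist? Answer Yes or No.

Yes

One valid schedule: Jan 8→Yoon, Jan 9→Osei, Jan 10→Singh+Osei, Jan 11→Singh, Jan 12→Vasquez+Zhao, Jan 13→Singh, Jan 14→Osei, Jan 15→Yoon, Jan 16→Yoon, Jan 17→Singh.
Loads: Yoon 3/3, Singh 4/4, Osei 3/3, Vasquez 1/3, Zhao 1/3, Wu 0/3 — all within limits.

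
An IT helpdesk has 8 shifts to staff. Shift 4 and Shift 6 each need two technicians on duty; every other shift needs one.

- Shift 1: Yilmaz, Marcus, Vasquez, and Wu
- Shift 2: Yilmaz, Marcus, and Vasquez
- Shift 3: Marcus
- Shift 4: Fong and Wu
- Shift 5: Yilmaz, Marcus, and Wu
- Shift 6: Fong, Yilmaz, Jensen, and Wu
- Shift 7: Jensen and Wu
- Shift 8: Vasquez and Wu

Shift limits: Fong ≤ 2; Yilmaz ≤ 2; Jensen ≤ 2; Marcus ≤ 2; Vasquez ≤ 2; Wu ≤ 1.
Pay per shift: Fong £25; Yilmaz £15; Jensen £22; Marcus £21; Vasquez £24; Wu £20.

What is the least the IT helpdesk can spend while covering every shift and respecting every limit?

Shift 3 can only be covered by Marcus, so that assignment is forced.
Shift 4 can only be covered by Fong and Wu, so that assignment is forced.
Picking the cheapest available technician for each shift independently would cost £186, but that ignores the shift limits.
An optimal schedule: Shift 1→Vasquez, Shift 2→Yilmaz, Shift 3→Marcus, Shift 4→Wu+Fong, Shift 5→Marcus, Shift 6→Yilmaz+Jensen, Shift 7→Jensen, Shift 8→Vasquez.
Total: 24 + 15 + 21 + 20 + 25 + 21 + 15 + 22 + 22 + 24 = £209.

£209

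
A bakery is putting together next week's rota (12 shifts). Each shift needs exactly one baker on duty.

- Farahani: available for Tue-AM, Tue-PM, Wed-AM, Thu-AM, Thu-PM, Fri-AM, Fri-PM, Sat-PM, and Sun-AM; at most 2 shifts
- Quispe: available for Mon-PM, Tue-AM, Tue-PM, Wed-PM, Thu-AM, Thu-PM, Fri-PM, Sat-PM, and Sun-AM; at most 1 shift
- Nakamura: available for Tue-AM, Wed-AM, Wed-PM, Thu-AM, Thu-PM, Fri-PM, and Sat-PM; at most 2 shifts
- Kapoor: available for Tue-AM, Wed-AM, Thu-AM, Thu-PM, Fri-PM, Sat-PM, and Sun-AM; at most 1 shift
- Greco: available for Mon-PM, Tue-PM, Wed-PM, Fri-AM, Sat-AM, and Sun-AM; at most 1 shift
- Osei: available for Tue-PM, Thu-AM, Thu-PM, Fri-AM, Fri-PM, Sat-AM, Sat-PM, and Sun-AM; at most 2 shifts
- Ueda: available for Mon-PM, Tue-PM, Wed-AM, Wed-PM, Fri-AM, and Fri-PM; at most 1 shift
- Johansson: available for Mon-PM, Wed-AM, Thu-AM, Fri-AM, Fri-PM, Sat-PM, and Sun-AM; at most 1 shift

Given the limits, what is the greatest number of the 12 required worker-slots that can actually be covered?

Total capacity across all bakers is 2+1+2+1+1+2+1+1 = 11, and 12 slots are needed, so at most 11 can be filled.
An assignment achieving 11: Mon-PM→Quispe, Tue-AM→Farahani, Tue-PM→Farahani, Wed-AM→Nakamura, Wed-PM→Nakamura, Thu-AM→Osei, Thu-PM→Kapoor, Fri-AM→Osei, Fri-PM→Ueda, Sat-AM→Greco, Sat-PM→Johansson.
Loads: Farahani 2/2, Quispe 1/1, Nakamura 2/2, Kapoor 1/1, Greco 1/1, Osei 2/2, Ueda 1/1, Johansson 1/1.

11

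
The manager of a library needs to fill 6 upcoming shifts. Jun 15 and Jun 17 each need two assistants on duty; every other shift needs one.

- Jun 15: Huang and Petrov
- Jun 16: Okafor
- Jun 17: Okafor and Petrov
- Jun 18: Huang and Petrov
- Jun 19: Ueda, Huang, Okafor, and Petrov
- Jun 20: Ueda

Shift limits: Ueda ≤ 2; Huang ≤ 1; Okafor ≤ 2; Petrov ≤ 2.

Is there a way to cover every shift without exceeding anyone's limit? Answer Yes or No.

Shifts {Jun 15, Jun 17, Jun 18} need 5 worker-slots in total, but the assistants available for any of those shifts (Huang, Okafor, and Petrov) can supply at most 4 among them. So no valid schedule exists.

No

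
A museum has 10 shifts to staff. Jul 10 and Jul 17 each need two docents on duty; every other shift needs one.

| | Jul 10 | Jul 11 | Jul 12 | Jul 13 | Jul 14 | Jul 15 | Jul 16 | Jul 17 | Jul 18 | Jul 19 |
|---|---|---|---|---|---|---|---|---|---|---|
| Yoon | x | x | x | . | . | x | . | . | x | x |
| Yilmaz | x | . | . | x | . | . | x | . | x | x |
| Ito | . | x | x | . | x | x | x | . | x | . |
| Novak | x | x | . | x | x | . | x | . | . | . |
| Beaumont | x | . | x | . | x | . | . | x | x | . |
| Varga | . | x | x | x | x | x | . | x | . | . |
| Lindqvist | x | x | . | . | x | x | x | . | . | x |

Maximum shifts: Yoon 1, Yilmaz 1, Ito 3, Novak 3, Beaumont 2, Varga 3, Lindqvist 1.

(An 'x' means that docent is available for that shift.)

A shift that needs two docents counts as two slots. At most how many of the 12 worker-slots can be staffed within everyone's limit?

Total capacity across all docents is 1+1+3+3+2+3+1 = 14, and 12 slots are needed, so at most 12 can be filled.
An assignment achieving 12: Jul 10→Novak+Lindqvist, Jul 11→Novak, Jul 12→Ito, Jul 13→Yilmaz, Jul 14→Novak, Jul 15→Ito, Jul 16→Ito, Jul 17→Beaumont+Varga, Jul 18→Beaumont, Jul 19→Yoon.
Loads: Yoon 1/1, Yilmaz 1/1, Ito 3/3, Novak 3/3, Beaumont 2/2, Varga 1/3, Lindqvist 1/1.

12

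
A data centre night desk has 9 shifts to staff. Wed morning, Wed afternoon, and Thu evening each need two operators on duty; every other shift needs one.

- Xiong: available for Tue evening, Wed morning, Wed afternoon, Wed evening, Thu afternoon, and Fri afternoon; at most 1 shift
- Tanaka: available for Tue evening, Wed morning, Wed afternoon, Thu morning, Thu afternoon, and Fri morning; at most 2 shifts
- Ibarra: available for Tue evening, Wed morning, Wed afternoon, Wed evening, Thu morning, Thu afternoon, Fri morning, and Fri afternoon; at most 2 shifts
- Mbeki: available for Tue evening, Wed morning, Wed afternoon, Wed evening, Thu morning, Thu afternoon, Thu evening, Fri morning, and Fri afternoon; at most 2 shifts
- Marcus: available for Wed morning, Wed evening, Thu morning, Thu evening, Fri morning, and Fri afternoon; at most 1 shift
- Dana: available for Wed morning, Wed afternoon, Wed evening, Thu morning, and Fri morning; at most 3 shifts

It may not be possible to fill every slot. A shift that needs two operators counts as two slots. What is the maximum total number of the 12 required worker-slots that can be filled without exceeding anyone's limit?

Total capacity across all operators is 1+2+2+2+1+3 = 11, and 12 slots are needed, so at most 11 can be filled.
An assignment achieving 11: Tue evening→Xiong, Wed morning→Dana, Wed afternoon→Tanaka+Ibarra, Wed evening→Mbeki, Thu morning→Dana, Thu afternoon→Tanaka, Thu evening→Mbeki+Marcus, Fri morning→Dana, Fri afternoon→Ibarra.
Loads: Xiong 1/1, Tanaka 2/2, Ibarra 2/2, Mbeki 2/2, Marcus 1/1, Dana 3/3.

11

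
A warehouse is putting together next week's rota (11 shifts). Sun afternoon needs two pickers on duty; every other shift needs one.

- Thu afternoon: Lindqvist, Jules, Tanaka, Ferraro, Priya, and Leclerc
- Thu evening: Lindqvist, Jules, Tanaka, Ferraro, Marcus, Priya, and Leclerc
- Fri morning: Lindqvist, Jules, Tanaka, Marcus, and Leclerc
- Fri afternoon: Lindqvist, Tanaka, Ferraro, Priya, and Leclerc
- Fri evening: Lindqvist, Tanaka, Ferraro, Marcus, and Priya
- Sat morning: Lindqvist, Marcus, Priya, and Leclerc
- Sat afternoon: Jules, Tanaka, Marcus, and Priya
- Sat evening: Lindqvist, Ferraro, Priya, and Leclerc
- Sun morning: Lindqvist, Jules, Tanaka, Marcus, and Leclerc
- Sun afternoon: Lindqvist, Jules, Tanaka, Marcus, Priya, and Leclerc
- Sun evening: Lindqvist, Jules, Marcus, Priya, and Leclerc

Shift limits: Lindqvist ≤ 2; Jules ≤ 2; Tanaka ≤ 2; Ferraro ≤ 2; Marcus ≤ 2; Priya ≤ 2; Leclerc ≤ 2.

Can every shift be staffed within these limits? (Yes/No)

One valid schedule: Thu afternoon→Ferraro, Thu evening→Ferraro, Fri morning→Jules, Fri afternoon→Tanaka, Fri evening→Tanaka, Sat morning→Lindqvist, Sat afternoon→Jules, Sat evening→Lindqvist, Sun morning→Marcus, Sun afternoon→Priya+Leclerc, Sun evening→Marcus.
Loads: Lindqvist 2/2, Jules 2/2, Tanaka 2/2, Ferraro 2/2, Marcus 2/2, Priya 1/2, Leclerc 1/2 — all within limits.

Yes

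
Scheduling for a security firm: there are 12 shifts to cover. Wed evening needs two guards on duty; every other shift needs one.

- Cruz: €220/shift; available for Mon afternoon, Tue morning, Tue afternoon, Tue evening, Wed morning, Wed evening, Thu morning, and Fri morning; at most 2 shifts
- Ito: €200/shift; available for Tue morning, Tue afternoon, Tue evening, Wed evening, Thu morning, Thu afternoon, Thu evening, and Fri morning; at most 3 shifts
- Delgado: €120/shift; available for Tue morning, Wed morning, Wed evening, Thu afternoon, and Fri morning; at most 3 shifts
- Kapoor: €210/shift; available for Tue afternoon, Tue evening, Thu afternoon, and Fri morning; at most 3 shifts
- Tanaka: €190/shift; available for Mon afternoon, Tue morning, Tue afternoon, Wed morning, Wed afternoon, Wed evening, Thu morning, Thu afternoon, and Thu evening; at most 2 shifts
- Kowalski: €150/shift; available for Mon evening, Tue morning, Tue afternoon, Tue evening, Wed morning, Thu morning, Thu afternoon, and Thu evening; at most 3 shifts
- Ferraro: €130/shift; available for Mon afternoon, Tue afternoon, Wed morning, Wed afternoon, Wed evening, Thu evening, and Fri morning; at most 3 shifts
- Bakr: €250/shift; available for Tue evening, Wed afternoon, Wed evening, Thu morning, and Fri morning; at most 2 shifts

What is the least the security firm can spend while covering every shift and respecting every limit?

Mon evening can only be covered by Kowalski, so that assignment is forced.
Picking the cheapest available guard for each shift independently would cost €1700, but that ignores the shift limits.
An optimal schedule: Mon afternoon→Ferraro, Mon evening→Kowalski, Tue morning→Delgado, Tue afternoon→Tanaka, Tue evening→Kowalski, Wed morning→Delgado, Wed afternoon→Ferraro, Wed evening→Tanaka+Ito, Thu morning→Kowalski, Thu afternoon→Delgado, Thu evening→Ferraro, Fri morning→Ito.
Total: 130 + 150 + 120 + 190 + 150 + 120 + 130 + 190 + 200 + 150 + 120 + 130 + 200 = €1980.

€1980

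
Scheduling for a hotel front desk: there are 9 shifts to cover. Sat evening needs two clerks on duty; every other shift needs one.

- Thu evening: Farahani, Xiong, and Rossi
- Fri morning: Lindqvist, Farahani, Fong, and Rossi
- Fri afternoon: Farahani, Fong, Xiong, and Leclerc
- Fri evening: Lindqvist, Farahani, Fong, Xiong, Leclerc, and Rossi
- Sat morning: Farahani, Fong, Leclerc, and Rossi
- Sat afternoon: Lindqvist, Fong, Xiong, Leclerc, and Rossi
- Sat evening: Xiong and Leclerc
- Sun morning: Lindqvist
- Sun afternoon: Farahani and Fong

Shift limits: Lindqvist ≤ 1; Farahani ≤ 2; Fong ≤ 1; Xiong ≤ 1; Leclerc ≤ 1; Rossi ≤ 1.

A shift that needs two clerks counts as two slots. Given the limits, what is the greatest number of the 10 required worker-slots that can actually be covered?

7

Total capacity across all clerks is 1+2+1+1+1+1 = 7, and 10 slots are needed, so at most 7 can be filled.
An assignment achieving 7: Thu evening→Farahani, Fri morning→Fong, Sat morning→Rossi, Sat evening→Xiong+Leclerc, Sun morning→Lindqvist, Sun afternoon→Farahani.
Loads: Lindqvist 1/1, Farahani 2/2, Fong 1/1, Xiong 1/1, Leclerc 1/1, Rossi 1/1.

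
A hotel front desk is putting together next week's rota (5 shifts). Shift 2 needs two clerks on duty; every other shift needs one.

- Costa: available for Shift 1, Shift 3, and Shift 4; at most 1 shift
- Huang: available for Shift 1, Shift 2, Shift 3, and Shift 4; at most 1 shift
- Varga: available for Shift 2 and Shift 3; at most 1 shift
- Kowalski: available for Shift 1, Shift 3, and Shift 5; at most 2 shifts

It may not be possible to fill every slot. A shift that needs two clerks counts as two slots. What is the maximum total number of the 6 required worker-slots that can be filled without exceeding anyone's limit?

Total capacity across all clerks is 1+1+1+2 = 5, and 6 slots are needed, so at most 5 can be filled.
An assignment achieving 5: Shift 1→Kowalski, Shift 2→Huang+Varga, Shift 4→Costa, Shift 5→Kowalski.
Loads: Costa 1/1, Huang 1/1, Varga 1/1, Kowalski 2/2.

5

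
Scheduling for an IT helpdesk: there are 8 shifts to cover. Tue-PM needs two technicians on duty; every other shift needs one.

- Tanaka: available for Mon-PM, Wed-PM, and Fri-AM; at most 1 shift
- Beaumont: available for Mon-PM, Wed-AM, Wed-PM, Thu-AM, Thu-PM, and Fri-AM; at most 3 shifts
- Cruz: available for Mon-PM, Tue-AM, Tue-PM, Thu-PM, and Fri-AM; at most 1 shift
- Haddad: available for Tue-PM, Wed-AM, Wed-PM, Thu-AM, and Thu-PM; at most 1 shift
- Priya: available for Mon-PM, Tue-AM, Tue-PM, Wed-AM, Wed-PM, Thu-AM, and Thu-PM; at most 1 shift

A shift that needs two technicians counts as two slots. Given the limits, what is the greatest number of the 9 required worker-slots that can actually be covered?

7

Total capacity across all technicians is 1+3+1+1+1 = 7, and 9 slots are needed, so at most 7 can be filled.
An assignment achieving 7: Mon-PM→Beaumont, Tue-AM→Cruz, Tue-PM→Haddad+Priya, Wed-AM→Beaumont, Thu-AM→Beaumont, Fri-AM→Tanaka.
Loads: Tanaka 1/1, Beaumont 3/3, Cruz 1/1, Haddad 1/1, Priya 1/1.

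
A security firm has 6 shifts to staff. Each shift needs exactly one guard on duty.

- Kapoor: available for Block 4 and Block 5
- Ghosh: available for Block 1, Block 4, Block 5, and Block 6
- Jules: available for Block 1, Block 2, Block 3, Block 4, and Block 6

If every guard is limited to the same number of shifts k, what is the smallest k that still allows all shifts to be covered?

2

With 3 guards and 6 worker-slots to fill, someone must work at least ⌈6/3⌉ = 2 shifts, so k ≥ 2.
k = 2 works: Block 1→Ghosh, Block 2→Jules, Block 3→Jules, Block 4→Kapoor, Block 5→Kapoor, Block 6→Ghosh.
Loads: Kapoor 2, Ghosh 2, Jules 2 — all ≤ 2.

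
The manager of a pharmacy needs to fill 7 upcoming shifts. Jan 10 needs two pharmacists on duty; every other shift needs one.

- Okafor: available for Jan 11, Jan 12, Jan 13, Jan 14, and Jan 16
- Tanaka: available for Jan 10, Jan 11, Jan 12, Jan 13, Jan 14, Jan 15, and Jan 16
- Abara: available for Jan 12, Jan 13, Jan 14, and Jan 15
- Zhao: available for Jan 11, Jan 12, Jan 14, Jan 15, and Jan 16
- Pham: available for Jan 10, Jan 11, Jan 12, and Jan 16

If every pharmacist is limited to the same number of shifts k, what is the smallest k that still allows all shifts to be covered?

2

With 5 pharmacists and 8 worker-slots to fill, someone must work at least ⌈8/5⌉ = 2 shifts, so k ≥ 2.
k = 2 works: Jan 10→Tanaka+Pham, Jan 11→Okafor, Jan 12→Abara, Jan 13→Okafor, Jan 14→Abara, Jan 15→Tanaka, Jan 16→Zhao.
Loads: Okafor 2, Tanaka 2, Abara 2, Zhao 1, Pham 1 — all ≤ 2.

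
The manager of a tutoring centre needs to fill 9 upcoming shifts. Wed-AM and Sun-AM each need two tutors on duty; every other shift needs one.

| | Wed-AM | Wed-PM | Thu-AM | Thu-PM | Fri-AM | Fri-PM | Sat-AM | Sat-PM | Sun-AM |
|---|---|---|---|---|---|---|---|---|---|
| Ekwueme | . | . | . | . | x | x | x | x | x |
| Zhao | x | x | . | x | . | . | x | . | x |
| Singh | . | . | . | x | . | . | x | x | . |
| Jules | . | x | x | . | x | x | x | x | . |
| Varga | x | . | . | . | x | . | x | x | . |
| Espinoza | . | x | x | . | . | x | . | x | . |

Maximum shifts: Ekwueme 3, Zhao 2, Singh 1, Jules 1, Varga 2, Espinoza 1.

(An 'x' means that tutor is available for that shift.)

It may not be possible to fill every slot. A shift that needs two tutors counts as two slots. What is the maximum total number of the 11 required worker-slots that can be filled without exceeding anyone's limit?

10

Total capacity across all tutors is 3+2+1+1+2+1 = 10, and 11 slots are needed, so at most 10 can be filled.
An assignment achieving 10: Wed-AM→Zhao+Varga, Wed-PM→Espinoza, Thu-AM→Jules, Thu-PM→Zhao, Fri-AM→Ekwueme, Fri-PM→Ekwueme, Sat-AM→Singh, Sat-PM→Varga, Sun-AM→Ekwueme.
Loads: Ekwueme 3/3, Zhao 2/2, Singh 1/1, Jules 1/1, Varga 2/2, Espinoza 1/1.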